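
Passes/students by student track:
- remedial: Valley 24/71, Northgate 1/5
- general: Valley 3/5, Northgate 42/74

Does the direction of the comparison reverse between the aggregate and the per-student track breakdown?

Remedial: Valley 24/71 = 33.8%, Northgate 1/5 = 20.0% → Valley
General: Valley 3/5 = 60.0%, Northgate 42/74 = 56.8% → Valley
Overall: Valley 27/76 = 35.5%, Northgate 43/79 = 54.4% → Northgate
Valley wins each student group but Northgate wins overall — the comparison reverses. Valley's students skew toward remedial, which has a lower base rate.

Yes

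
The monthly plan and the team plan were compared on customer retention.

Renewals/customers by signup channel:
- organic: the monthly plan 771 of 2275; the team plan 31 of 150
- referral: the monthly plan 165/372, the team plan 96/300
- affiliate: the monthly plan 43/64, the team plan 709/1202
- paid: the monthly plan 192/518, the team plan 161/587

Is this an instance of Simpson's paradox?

Organic: the monthly plan 771/2275 = 33.9%, the team plan 31/150 = 20.7% → the monthly plan
Referral: the monthly plan 165/372 = 44.4%, the team plan 96/300 = 32.0% → the monthly plan
Affiliate: the monthly plan 43/64 = 67.2%, the team plan 709/1202 = 59.0% → the monthly plan
Paid: the monthly plan 192/518 = 37.1%, the team plan 161/587 = 27.4% → the monthly plan
Overall: the monthly plan 1171/3229 = 36.3%, the team plan 997/2239 = 44.5% → the team plan
The monthly plan wins each signup group but the team plan wins overall — the comparison reverses. The monthly plan's customers skew toward organic, which has a lower base rate.

Yes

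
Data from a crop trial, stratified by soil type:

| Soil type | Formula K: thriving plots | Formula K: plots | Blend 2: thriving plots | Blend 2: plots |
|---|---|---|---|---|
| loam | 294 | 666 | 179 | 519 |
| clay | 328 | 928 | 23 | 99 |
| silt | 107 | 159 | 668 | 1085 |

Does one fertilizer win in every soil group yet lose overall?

Loam: Formula K 294/666 = 44.1%, Blend 2 179/519 = 34.5% → Formula K
Clay: Formula K 328/928 = 35.3%, Blend 2 23/99 = 23.2% → Formula K
Silt: Formula K 107/159 = 67.3%, Blend 2 668/1085 = 61.6% → Formula K
Overall: Formula K 729/1753 = 41.6%, Blend 2 870/1703 = 51.1% → Blend 2
Formula K wins each soil group but Blend 2 wins overall — the comparison reverses. Formula K's plots skew toward clay, which has a lower base rate.

Yes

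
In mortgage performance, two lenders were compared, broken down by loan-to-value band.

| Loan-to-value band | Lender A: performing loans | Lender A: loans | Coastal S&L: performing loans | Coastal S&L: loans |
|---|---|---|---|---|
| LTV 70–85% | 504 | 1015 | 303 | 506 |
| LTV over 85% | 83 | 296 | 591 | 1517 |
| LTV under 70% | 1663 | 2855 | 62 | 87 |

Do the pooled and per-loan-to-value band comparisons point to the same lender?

LTV 70–85%: Lender A 504/1015 = 49.7%, Coastal S&L 303/506 = 59.9% → Coastal S&L
LTV over 85%: Lender A 83/296 = 28.0%, Coastal S&L 591/1517 = 39.0% → Coastal S&L
LTV under 70%: Lender A 1663/2855 = 58.2%, Coastal S&L 62/87 = 71.3% → Coastal S&L
Overall: Lender A 2250/4166 = 54.0%, Coastal S&L 956/2110 = 45.3% → Lender A
Coastal S&L wins each loan-to-value group but Lender A wins overall — the comparison reverses. Coastal S&L's loans skew toward LTV over 85%, which has a lower base rate.

No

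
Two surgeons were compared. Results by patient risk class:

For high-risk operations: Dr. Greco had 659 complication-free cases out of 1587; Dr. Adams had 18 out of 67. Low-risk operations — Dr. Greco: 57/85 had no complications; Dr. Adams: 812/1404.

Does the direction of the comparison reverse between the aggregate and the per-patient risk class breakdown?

Yes

High-risk: Dr. Greco 659/1587 = 41.5%, Dr. Adams 18/67 = 26.9% → Dr. Greco
Low-risk: Dr. Greco 57/85 = 67.1%, Dr. Adams 812/1404 = 57.8% → Dr. Greco
Overall: Dr. Greco 716/1672 = 42.8%, Dr. Adams 830/1471 = 56.4% → Dr. Adams
Dr. Greco wins each patient risk group but Dr. Adams wins overall — the comparison reverses. Dr. Greco's operations skew toward high-risk, which has a lower base rate.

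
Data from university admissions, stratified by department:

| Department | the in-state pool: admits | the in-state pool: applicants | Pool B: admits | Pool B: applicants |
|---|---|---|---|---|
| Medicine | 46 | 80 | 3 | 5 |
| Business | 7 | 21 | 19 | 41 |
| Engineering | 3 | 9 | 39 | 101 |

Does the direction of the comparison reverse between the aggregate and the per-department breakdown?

Medicine: the in-state pool 46/80 = 57.5%, Pool B 3/5 = 60.0% → Pool B
Business: the in-state pool 7/21 = 33.3%, Pool B 19/41 = 46.3% → Pool B
Engineering: the in-state pool 3/9 = 33.3%, Pool B 39/101 = 38.6% → Pool B
Overall: the in-state pool 56/110 = 50.9%, Pool B 61/147 = 41.5% → the in-state pool
Pool B wins each department group but the in-state pool wins overall — the comparison reverses. Pool B's applicants skew toward Engineering, which has a lower base rate.

Yes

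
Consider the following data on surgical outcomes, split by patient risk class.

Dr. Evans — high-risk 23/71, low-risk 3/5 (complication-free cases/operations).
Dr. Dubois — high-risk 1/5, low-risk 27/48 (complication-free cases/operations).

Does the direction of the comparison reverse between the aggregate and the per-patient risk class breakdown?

Yes

High-risk: Dr. Evans 23/71 = 32.4%, Dr. Dubois 1/5 = 20.0% → Dr. Evans
Low-risk: Dr. Evans 3/5 = 60.0%, Dr. Dubois 27/48 = 56.2% → Dr. Evans
Overall: Dr. Evans 26/76 = 34.2%, Dr. Dubois 28/53 = 52.8% → Dr. Dubois
Dr. Evans wins each patient risk group but Dr. Dubois wins overall — the comparison reverses. Dr. Evans's operations skew toward high-risk, which has a lower base rate.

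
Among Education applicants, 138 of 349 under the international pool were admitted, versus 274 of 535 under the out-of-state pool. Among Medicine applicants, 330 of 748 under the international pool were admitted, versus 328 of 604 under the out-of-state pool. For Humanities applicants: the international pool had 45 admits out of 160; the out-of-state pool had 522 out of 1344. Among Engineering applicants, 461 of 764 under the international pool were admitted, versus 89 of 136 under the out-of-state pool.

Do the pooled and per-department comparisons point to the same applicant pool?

Education: the international pool 138/349 = 39.5%, the out-of-state pool 274/535 = 51.2% → the out-of-state pool
Medicine: the international pool 330/748 = 44.1%, the out-of-state pool 328/604 = 54.3% → the out-of-state pool
Humanities: the international pool 45/160 = 28.1%, the out-of-state pool 522/1344 = 38.8% → the out-of-state pool
Engineering: the international pool 461/764 = 60.3%, the out-of-state pool 89/136 = 65.4% → the out-of-state pool
Overall: the international pool 974/2021 = 48.2%, the out-of-state pool 1213/2619 = 46.3% → the international pool
The out-of-state pool wins each department group but the international pool wins overall — the comparison reverses. The out-of-state pool's applicants skew toward Humanities, which has a lower base rate.

No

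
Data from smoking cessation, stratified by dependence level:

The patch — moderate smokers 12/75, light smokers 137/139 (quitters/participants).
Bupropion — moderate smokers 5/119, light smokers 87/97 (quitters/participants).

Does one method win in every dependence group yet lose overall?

Moderate smokers: the patch 12/75 = 16.0%, bupropion 5/119 = 4.2% → the patch
Light smokers: the patch 137/139 = 98.6%, bupropion 87/97 = 89.7% → the patch
Overall: the patch 149/214 = 69.6%, bupropion 92/216 = 42.6% → the patch
The patch wins overall and in every dependence group — no reversal.

No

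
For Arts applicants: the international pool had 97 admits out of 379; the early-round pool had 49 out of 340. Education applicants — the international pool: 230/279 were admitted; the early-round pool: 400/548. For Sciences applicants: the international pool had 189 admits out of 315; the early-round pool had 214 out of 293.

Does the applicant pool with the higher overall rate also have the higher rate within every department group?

Arts: the international pool 97/379 = 25.6%, the early-round pool 49/340 = 14.4% → the international pool
Education: the international pool 230/279 = 82.4%, the early-round pool 400/548 = 73.0% → the international pool
Sciences: the international pool 189/315 = 60.0%, the early-round pool 214/293 = 73.0% → the early-round pool
Overall: the international pool 516/973 = 53.0%, the early-round pool 663/1181 = 56.1% → the early-round pool
Neither sweeps: the international pool wins 2 of 3 groups, the early-round pool wins 1. The early-round pool wins overall but not every group — no Simpson reversal.

No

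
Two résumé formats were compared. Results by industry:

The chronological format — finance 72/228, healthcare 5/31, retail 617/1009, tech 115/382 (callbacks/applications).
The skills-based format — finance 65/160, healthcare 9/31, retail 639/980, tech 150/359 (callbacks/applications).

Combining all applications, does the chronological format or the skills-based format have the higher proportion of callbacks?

Finance: the chronological format 72/228 = 31.6%, the skills-based format 65/160 = 40.6% → the skills-based format
Healthcare: the chronological format 5/31 = 16.1%, the skills-based format 9/31 = 29.0% → the skills-based format
Retail: the chronological format 617/1009 = 61.1%, the skills-based format 639/980 = 65.2% → the skills-based format
Tech: the chronological format 115/382 = 30.1%, the skills-based format 150/359 = 41.8% → the skills-based format
Overall: the chronological format 809/1650 = 49.0%, the skills-based format 863/1530 = 56.4% → the skills-based format

the skills-based format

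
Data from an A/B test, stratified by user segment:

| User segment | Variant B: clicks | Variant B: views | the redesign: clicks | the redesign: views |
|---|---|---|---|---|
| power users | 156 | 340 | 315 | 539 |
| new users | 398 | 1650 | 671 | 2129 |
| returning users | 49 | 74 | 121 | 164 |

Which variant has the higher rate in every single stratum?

Power users: Variant B 156/340 = 45.9%, the redesign 315/539 = 58.4% → the redesign
New users: Variant B 398/1650 = 24.1%, the redesign 671/2129 = 31.5% → the redesign
Returning users: Variant B 49/74 = 66.2%, the redesign 121/164 = 73.8% → the redesign
The redesign has the higher rate in all 3 groups.

the redesign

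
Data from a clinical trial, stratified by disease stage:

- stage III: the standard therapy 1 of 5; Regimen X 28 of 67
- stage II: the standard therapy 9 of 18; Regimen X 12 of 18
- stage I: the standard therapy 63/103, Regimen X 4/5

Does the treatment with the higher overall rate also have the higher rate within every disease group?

No

Stage III: the standard therapy 1/5 = 20.0%, Regimen X 28/67 = 41.8% → Regimen X
Stage II: the standard therapy 9/18 = 50.0%, Regimen X 12/18 = 66.7% → Regimen X
Stage I: the standard therapy 63/103 = 61.2%, Regimen X 4/5 = 80.0% → Regimen X
Overall: the standard therapy 73/126 = 57.9%, Regimen X 44/90 = 48.9% → the standard therapy
Regimen X wins each disease group but the standard therapy wins overall — the comparison reverses. Regimen X's patients skew toward stage III, which has a lower base rate.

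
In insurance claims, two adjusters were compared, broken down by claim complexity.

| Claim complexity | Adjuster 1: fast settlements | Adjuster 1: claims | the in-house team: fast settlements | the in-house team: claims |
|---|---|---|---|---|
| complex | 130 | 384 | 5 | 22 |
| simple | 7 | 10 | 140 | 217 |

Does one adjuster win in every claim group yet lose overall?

Yes

Complex: Adjuster 1 130/384 = 33.9%, the in-house team 5/22 = 22.7% → Adjuster 1
Simple: Adjuster 1 7/10 = 70.0%, the in-house team 140/217 = 64.5% → Adjuster 1
Overall: Adjuster 1 137/394 = 34.8%, the in-house team 145/239 = 60.7% → the in-house team
Adjuster 1 wins each claim group but the in-house team wins overall — the comparison reverses. Adjuster 1's claims skew toward complex, which has a lower base rate.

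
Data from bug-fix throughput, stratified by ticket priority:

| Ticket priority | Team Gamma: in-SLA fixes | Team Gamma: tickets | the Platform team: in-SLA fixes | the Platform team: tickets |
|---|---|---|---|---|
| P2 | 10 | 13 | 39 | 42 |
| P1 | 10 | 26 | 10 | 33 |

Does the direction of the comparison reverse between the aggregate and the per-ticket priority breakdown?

P2: Team Gamma 10/13 = 76.9%, the Platform team 39/42 = 92.9% → the Platform team
P1: Team Gamma 10/26 = 38.5%, the Platform team 10/33 = 30.3% → Team Gamma
Overall: Team Gamma 20/39 = 51.3%, the Platform team 49/75 = 65.3% → the Platform team
Neither sweeps: Team Gamma wins 1 of 2 groups, the Platform team wins 1. The Platform team wins overall but not every group — no Simpson reversal.

No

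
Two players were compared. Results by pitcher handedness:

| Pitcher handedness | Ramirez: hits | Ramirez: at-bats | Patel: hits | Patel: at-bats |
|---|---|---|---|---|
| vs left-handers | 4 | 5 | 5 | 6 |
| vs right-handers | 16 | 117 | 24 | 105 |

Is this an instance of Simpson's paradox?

Vs left-handers: Ramirez 4/5 = 80.0%, Patel 5/6 = 83.3% → Patel
Vs right-handers: Ramirez 16/117 = 13.7%, Patel 24/105 = 22.9% → Patel
Overall: Ramirez 20/122 = 16.4%, Patel 29/111 = 26.1% → Patel
Patel wins overall and in every pitcher group — no reversal.

No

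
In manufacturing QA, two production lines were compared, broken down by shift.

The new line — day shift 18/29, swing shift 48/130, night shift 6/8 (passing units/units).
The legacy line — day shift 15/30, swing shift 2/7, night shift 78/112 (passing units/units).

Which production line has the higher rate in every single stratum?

the new line

Day shift: the new line 18/29 = 62.1%, the legacy line 15/30 = 50.0% → the new line
Swing shift: the new line 48/130 = 36.9%, the legacy line 2/7 = 28.6% → the new line
Night shift: the new line 6/8 = 75.0%, the legacy line 78/112 = 69.6% → the new line
The new line has the higher rate in all 3 groups.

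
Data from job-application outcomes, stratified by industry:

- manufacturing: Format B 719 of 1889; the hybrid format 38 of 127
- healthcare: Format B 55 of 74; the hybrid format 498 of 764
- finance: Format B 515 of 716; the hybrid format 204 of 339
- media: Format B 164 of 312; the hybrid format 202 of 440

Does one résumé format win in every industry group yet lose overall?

Yes

Manufacturing: Format B 719/1889 = 38.1%, the hybrid format 38/127 = 29.9% → Format B
Healthcare: Format B 55/74 = 74.3%, the hybrid format 498/764 = 65.2% → Format B
Finance: Format B 515/716 = 71.9%, the hybrid format 204/339 = 60.2% → Format B
Media: Format B 164/312 = 52.6%, the hybrid format 202/440 = 45.9% → Format B
Overall: Format B 1453/2991 = 48.6%, the hybrid format 942/1670 = 56.4% → the hybrid format
Format B wins each industry group but the hybrid format wins overall — the comparison reverses. Format B's applications skew toward manufacturing, which has a lower base rate.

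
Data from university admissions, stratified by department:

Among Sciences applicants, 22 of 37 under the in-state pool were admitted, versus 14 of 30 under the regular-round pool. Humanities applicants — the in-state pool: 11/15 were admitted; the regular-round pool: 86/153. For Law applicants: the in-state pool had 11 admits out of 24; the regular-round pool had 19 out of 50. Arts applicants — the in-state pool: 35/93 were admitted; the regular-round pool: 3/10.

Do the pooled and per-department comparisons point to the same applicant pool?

No

Sciences: the in-state pool 22/37 = 59.5%, the regular-round pool 14/30 = 46.7% → the in-state pool
Humanities: the in-state pool 11/15 = 73.3%, the regular-round pool 86/153 = 56.2% → the in-state pool
Law: the in-state pool 11/24 = 45.8%, the regular-round pool 19/50 = 38.0% → the in-state pool
Arts: the in-state pool 35/93 = 37.6%, the regular-round pool 3/10 = 30.0% → the in-state pool
Overall: the in-state pool 79/169 = 46.7%, the regular-round pool 122/243 = 50.2% → the regular-round pool
The in-state pool wins each department group but the regular-round pool wins overall — the comparison reverses. The in-state pool's applicants skew toward Arts, which has a lower base rate.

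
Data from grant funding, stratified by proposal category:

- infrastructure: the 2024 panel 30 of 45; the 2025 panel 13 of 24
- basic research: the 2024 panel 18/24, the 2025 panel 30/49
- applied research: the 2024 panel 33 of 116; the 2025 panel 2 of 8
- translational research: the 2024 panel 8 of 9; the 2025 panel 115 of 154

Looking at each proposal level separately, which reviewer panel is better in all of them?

the 2024 panel

Infrastructure: the 2024 panel 30/45 = 66.7%, the 2025 panel 13/24 = 54.2% → the 2024 panel
Basic research: the 2024 panel 18/24 = 75.0%, the 2025 panel 30/49 = 61.2% → the 2024 panel
Applied research: the 2024 panel 33/116 = 28.4%, the 2025 panel 2/8 = 25.0% → the 2024 panel
Translational research: the 2024 panel 8/9 = 88.9%, the 2025 panel 115/154 = 74.7% → the 2024 panel
The 2024 panel has the higher rate in all 4 groups.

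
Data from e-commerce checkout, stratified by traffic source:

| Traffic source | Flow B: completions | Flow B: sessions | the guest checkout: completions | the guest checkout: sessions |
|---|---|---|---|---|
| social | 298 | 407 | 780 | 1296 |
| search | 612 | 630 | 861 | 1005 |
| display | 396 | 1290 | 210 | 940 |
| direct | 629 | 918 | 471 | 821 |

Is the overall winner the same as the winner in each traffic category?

Social: Flow B 298/407 = 73.2%, the guest checkout 780/1296 = 60.2% → Flow B
Search: Flow B 612/630 = 97.1%, the guest checkout 861/1005 = 85.7% → Flow B
Display: Flow B 396/1290 = 30.7%, the guest checkout 210/940 = 22.3% → Flow B
Direct: Flow B 629/918 = 68.5%, the guest checkout 471/821 = 57.4% → Flow B
Overall: Flow B 1935/3245 = 59.6%, the guest checkout 2322/4062 = 57.2% → Flow B
Flow B wins overall and in every traffic group — no reversal.

Yes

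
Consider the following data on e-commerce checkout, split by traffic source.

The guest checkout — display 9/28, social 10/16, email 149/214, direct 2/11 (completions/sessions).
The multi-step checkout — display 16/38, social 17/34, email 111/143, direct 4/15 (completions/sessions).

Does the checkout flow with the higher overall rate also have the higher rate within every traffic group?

Display: the guest checkout 9/28 = 32.1%, the multi-step checkout 16/38 = 42.1% → the multi-step checkout
Social: the guest checkout 10/16 = 62.5%, the multi-step checkout 17/34 = 50.0% → the guest checkout
Email: the guest checkout 149/214 = 69.6%, the multi-step checkout 111/143 = 77.6% → the multi-step checkout
Direct: the guest checkout 2/11 = 18.2%, the multi-step checkout 4/15 = 26.7% → the multi-step checkout
Overall: the guest checkout 170/269 = 63.2%, the multi-step checkout 148/230 = 64.3% → the multi-step checkout
Neither sweeps: the guest checkout wins 1 of 4 groups, the multi-step checkout wins 3. The multi-step checkout wins overall but not every group — no Simpson reversal.

No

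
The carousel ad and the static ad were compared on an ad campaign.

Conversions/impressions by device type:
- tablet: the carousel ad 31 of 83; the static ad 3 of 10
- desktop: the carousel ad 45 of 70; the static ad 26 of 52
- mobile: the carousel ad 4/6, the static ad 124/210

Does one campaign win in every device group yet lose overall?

Yes

Tablet: the carousel ad 31/83 = 37.3%, the static ad 3/10 = 30.0% → the carousel ad
Desktop: the carousel ad 45/70 = 64.3%, the static ad 26/52 = 50.0% → the carousel ad
Mobile: the carousel ad 4/6 = 66.7%, the static ad 124/210 = 59.0% → the carousel ad
Overall: the carousel ad 80/159 = 50.3%, the static ad 153/272 = 56.2% → the static ad
The carousel ad wins each device group but the static ad wins overall — the comparison reverses. The carousel ad's impressions skew toward tablet, which has a lower base rate.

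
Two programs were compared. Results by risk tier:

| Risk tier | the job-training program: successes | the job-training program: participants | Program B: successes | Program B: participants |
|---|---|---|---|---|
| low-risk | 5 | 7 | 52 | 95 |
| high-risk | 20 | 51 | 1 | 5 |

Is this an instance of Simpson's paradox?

Yes

Low-risk: the job-training program 5/7 = 71.4%, Program B 52/95 = 54.7% → the job-training program
High-risk: the job-training program 20/51 = 39.2%, Program B 1/5 = 20.0% → the job-training program
Overall: the job-training program 25/58 = 43.1%, Program B 53/100 = 53.0% → Program B
The job-training program wins each risk group but Program B wins overall — the comparison reverses. The job-training program's participants skew toward high-risk, which has a lower base rate.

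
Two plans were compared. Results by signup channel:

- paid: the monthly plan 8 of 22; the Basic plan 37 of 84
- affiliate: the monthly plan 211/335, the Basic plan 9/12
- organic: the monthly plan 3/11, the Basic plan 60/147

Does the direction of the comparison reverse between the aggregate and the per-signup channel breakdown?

Yes

Paid: the monthly plan 8/22 = 36.4%, the Basic plan 37/84 = 44.0% → the Basic plan
Affiliate: the monthly plan 211/335 = 63.0%, the Basic plan 9/12 = 75.0% → the Basic plan
Organic: the monthly plan 3/11 = 27.3%, the Basic plan 60/147 = 40.8% → the Basic plan
Overall: the monthly plan 222/368 = 60.3%, the Basic plan 106/243 = 43.6% → the monthly plan
The Basic plan wins each signup group but the monthly plan wins overall — the comparison reverses. The Basic plan's customers skew toward organic, which has a lower base rate.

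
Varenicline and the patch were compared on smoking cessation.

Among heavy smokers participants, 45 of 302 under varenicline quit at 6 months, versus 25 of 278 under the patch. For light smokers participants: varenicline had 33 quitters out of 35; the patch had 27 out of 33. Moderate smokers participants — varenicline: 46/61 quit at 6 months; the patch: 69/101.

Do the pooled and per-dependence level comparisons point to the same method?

Yes

Heavy smokers: varenicline 45/302 = 14.9%, the patch 25/278 = 9.0% → varenicline
Light smokers: varenicline 33/35 = 94.3%, the patch 27/33 = 81.8% → varenicline
Moderate smokers: varenicline 46/61 = 75.4%, the patch 69/101 = 68.3% → varenicline
Overall: varenicline 124/398 = 31.2%, the patch 121/412 = 29.4% → varenicline
Varenicline wins overall and in every dependence group — no reversal.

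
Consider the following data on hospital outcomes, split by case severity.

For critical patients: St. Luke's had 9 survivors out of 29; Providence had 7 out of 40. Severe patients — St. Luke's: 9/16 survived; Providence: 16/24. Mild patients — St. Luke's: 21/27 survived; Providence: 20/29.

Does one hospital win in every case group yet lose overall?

No

Critical: St. Luke's 9/29 = 31.0%, Providence 7/40 = 17.5% → St. Luke's
Severe: St. Luke's 9/16 = 56.2%, Providence 16/24 = 66.7% → Providence
Mild: St. Luke's 21/27 = 77.8%, Providence 20/29 = 69.0% → St. Luke's
Overall: St. Luke's 39/72 = 54.2%, Providence 43/93 = 46.2% → St. Luke's
Neither sweeps: St. Luke's wins 2 of 3 groups, Providence wins 1. St. Luke's wins overall but not every group — no Simpson reversal.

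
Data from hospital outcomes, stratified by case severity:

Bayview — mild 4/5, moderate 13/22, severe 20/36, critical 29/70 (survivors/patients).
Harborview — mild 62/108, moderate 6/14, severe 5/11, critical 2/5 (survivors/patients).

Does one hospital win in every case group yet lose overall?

Yes

Mild: Bayview 4/5 = 80.0%, Harborview 62/108 = 57.4% → Bayview
Moderate: Bayview 13/22 = 59.1%, Harborview 6/14 = 42.9% → Bayview
Severe: Bayview 20/36 = 55.6%, Harborview 5/11 = 45.5% → Bayview
Critical: Bayview 29/70 = 41.4%, Harborview 2/5 = 40.0% → Bayview
Overall: Bayview 66/133 = 49.6%, Harborview 75/138 = 54.3% → Harborview
Bayview wins each case group but Harborview wins overall — the comparison reverses. Bayview's patients skew toward critical, which has a lower base rate.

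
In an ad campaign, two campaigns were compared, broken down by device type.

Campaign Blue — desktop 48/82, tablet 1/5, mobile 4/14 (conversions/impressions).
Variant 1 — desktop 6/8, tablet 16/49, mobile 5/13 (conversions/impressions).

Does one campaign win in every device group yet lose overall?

Yes

Desktop: Campaign Blue 48/82 = 58.5%, Variant 1 6/8 = 75.0% → Variant 1
Tablet: Campaign Blue 1/5 = 20.0%, Variant 1 16/49 = 32.7% → Variant 1
Mobile: Campaign Blue 4/14 = 28.6%, Variant 1 5/13 = 38.5% → Variant 1
Overall: Campaign Blue 53/101 = 52.5%, Variant 1 27/70 = 38.6% → Campaign Blue
Variant 1 wins each device group but Campaign Blue wins overall — the comparison reverses. Variant 1's impressions skew toward tablet, which has a lower base rate.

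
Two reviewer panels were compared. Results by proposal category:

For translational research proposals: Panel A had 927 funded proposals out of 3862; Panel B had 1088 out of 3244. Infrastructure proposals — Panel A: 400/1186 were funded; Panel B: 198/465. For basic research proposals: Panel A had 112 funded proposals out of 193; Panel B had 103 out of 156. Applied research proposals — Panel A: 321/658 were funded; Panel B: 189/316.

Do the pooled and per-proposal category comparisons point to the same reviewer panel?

Yes

Translational research: Panel A 927/3862 = 24.0%, Panel B 1088/3244 = 33.5% → Panel B
Infrastructure: Panel A 400/1186 = 33.7%, Panel B 198/465 = 42.6% → Panel B
Basic research: Panel A 112/193 = 58.0%, Panel B 103/156 = 66.0% → Panel B
Applied research: Panel A 321/658 = 48.8%, Panel B 189/316 = 59.8% → Panel B
Overall: Panel A 1760/5899 = 29.8%, Panel B 1578/4181 = 37.7% → Panel B
Panel B wins overall and in every proposal group — no reversal.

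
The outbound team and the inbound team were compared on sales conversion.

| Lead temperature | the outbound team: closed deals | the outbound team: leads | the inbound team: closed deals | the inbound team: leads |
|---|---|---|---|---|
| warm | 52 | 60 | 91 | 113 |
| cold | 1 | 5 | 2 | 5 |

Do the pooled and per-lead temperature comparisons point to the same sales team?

No

Warm: the outbound team 52/60 = 86.7%, the inbound team 91/113 = 80.5% → the outbound team
Cold: the outbound team 1/5 = 20.0%, the inbound team 2/5 = 40.0% → the inbound team
Overall: the outbound team 53/65 = 81.5%, the inbound team 93/118 = 78.8% → the outbound team
Neither sweeps: the outbound team wins 1 of 2 groups, the inbound team wins 1. The outbound team wins overall but not every group — no Simpson reversal.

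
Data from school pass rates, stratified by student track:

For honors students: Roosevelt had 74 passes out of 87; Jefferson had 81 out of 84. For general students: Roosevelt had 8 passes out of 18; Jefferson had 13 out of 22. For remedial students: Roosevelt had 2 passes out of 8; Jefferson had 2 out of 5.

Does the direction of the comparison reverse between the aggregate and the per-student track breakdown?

No

Honors: Roosevelt 74/87 = 85.1%, Jefferson 81/84 = 96.4% → Jefferson
General: Roosevelt 8/18 = 44.4%, Jefferson 13/22 = 59.1% → Jefferson
Remedial: Roosevelt 2/8 = 25.0%, Jefferson 2/5 = 40.0% → Jefferson
Overall: Roosevelt 84/113 = 74.3%, Jefferson 96/111 = 86.5% → Jefferson
Jefferson wins overall and in every student group — no reversal.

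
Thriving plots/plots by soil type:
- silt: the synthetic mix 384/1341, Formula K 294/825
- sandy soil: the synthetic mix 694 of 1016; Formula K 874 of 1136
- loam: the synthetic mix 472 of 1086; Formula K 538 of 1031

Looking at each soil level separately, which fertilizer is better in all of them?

Silt: the synthetic mix 384/1341 = 28.6%, Formula K 294/825 = 35.6% → Formula K
Sandy soil: the synthetic mix 694/1016 = 68.3%, Formula K 874/1136 = 76.9% → Formula K
Loam: the synthetic mix 472/1086 = 43.5%, Formula K 538/1031 = 52.2% → Formula K
Formula K has the higher rate in all 3 groups.

Formula K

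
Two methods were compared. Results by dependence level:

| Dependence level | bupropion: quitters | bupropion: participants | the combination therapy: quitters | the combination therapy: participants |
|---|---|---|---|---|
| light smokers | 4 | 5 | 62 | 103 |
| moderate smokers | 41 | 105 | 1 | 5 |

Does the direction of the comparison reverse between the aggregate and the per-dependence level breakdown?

Yes

Light smokers: bupropion 4/5 = 80.0%, the combination therapy 62/103 = 60.2% → bupropion
Moderate smokers: bupropion 41/105 = 39.0%, the combination therapy 1/5 = 20.0% → bupropion
Overall: bupropion 45/110 = 40.9%, the combination therapy 63/108 = 58.3% → the combination therapy
Bupropion wins each dependence group but the combination therapy wins overall — the comparison reverses. Bupropion's participants skew toward moderate smokers, which has a lower base rate.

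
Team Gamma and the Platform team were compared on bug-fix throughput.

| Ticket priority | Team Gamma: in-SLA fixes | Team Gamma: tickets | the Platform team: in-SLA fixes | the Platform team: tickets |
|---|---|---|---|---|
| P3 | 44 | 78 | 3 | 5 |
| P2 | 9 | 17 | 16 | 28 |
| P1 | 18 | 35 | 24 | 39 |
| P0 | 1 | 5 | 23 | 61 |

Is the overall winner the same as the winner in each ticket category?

No

P3: Team Gamma 44/78 = 56.4%, the Platform team 3/5 = 60.0% → the Platform team
P2: Team Gamma 9/17 = 52.9%, the Platform team 16/28 = 57.1% → the Platform team
P1: Team Gamma 18/35 = 51.4%, the Platform team 24/39 = 61.5% → the Platform team
P0: Team Gamma 1/5 = 20.0%, the Platform team 23/61 = 37.7% → the Platform team
Overall: Team Gamma 72/135 = 53.3%, the Platform team 66/133 = 49.6% → Team Gamma
The Platform team wins each ticket group but Team Gamma wins overall — the comparison reverses. The Platform team's tickets skew toward P0, which has a lower base rate.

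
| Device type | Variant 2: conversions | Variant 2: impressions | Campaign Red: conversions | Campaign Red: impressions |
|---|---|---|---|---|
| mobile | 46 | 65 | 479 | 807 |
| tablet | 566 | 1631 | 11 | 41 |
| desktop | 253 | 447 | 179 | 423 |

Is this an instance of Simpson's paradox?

Mobile: Variant 2 46/65 = 70.8%, Campaign Red 479/807 = 59.4% → Variant 2
Tablet: Variant 2 566/1631 = 34.7%, Campaign Red 11/41 = 26.8% → Variant 2
Desktop: Variant 2 253/447 = 56.6%, Campaign Red 179/423 = 42.3% → Variant 2
Overall: Variant 2 865/2143 = 40.4%, Campaign Red 669/1271 = 52.6% → Campaign Red
Variant 2 wins each device group but Campaign Red wins overall — the comparison reverses. Variant 2's impressions skew toward tablet, which has a lower base rate.

Yes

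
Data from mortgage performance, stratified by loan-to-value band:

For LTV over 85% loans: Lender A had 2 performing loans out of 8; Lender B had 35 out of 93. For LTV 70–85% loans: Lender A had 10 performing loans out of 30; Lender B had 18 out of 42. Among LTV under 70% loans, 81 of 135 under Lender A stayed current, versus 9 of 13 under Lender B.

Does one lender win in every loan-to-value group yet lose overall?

LTV over 85%: Lender A 2/8 = 25.0%, Lender B 35/93 = 37.6% → Lender B
LTV 70–85%: Lender A 10/30 = 33.3%, Lender B 18/42 = 42.9% → Lender B
LTV under 70%: Lender A 81/135 = 60.0%, Lender B 9/13 = 69.2% → Lender B
Overall: Lender A 93/173 = 53.8%, Lender B 62/148 = 41.9% → Lender A
Lender B wins each loan-to-value group but Lender A wins overall — the comparison reverses. Lender B's loans skew toward LTV over 85%, which has a lower base rate.

Yes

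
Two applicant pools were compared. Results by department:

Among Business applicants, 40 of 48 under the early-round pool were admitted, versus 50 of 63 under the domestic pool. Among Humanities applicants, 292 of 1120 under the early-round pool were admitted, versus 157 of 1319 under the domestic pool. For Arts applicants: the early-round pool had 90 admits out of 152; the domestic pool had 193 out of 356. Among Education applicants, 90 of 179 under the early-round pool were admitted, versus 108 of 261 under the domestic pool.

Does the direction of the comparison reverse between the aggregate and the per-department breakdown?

No

Business: the early-round pool 40/48 = 83.3%, the domestic pool 50/63 = 79.4% → the early-round pool
Humanities: the early-round pool 292/1120 = 26.1%, the domestic pool 157/1319 = 11.9% → the early-round pool
Arts: the early-round pool 90/152 = 59.2%, the domestic pool 193/356 = 54.2% → the early-round pool
Education: the early-round pool 90/179 = 50.3%, the domestic pool 108/261 = 41.4% → the early-round pool
Overall: the early-round pool 512/1499 = 34.2%, the domestic pool 508/1999 = 25.4% → the early-round pool
The early-round pool wins overall and in every department group — no reversal.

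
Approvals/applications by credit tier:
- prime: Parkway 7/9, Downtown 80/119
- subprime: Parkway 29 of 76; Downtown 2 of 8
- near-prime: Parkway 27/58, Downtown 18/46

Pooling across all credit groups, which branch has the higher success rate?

Downtown

Prime: Parkway 7/9 = 77.8%, Downtown 80/119 = 67.2% → Parkway
Subprime: Parkway 29/76 = 38.2%, Downtown 2/8 = 25.0% → Parkway
Near-prime: Parkway 27/58 = 46.6%, Downtown 18/46 = 39.1% → Parkway
Overall: Parkway 63/143 = 44.1%, Downtown 100/173 = 57.8% → Downtown
(Parkway wins every credit group but Downtown wins overall — Parkway's applications skew toward the low-rate subprime group.)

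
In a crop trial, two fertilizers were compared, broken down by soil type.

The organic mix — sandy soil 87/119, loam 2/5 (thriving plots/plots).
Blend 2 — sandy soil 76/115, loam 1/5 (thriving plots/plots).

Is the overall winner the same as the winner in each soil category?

Yes

Sandy soil: the organic mix 87/119 = 73.1%, Blend 2 76/115 = 66.1% → the organic mix
Loam: the organic mix 2/5 = 40.0%, Blend 2 1/5 = 20.0% → the organic mix
Overall: the organic mix 89/124 = 71.8%, Blend 2 77/120 = 64.2% → the organic mix
The organic mix wins overall and in every soil group — no reversal.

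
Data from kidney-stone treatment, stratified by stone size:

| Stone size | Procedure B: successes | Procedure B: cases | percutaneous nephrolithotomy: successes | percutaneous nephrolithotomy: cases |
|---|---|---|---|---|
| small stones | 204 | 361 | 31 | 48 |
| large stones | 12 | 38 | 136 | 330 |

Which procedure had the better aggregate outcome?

Procedure B

Small stones: Procedure B 204/361 = 56.5%, percutaneous nephrolithotomy 31/48 = 64.6% → percutaneous nephrolithotomy
Large stones: Procedure B 12/38 = 31.6%, percutaneous nephrolithotomy 136/330 = 41.2% → percutaneous nephrolithotomy
Overall: Procedure B 216/399 = 54.1%, percutaneous nephrolithotomy 167/378 = 44.2% → Procedure B
(Percutaneous nephrolithotomy wins every stone group but Procedure B wins overall — percutaneous nephrolithotomy's cases skew toward the low-rate large stones group.)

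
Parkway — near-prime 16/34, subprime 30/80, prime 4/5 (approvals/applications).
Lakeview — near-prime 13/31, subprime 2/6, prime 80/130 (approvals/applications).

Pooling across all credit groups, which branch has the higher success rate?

Near-prime: Parkway 16/34 = 47.1%, Lakeview 13/31 = 41.9% → Parkway
Subprime: Parkway 30/80 = 37.5%, Lakeview 2/6 = 33.3% → Parkway
Prime: Parkway 4/5 = 80.0%, Lakeview 80/130 = 61.5% → Parkway
Overall: Parkway 50/119 = 42.0%, Lakeview 95/167 = 56.9% → Lakeview
(Parkway wins every credit group but Lakeview wins overall — Parkway's applications skew toward the low-rate subprime group.)

Lakeview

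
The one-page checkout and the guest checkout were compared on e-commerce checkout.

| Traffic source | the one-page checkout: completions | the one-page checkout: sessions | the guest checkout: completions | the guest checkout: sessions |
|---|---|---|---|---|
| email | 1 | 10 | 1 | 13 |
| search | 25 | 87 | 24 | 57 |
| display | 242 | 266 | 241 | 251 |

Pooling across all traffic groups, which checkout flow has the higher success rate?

Email: the one-page checkout 1/10 = 10.0%, the guest checkout 1/13 = 7.7% → the one-page checkout
Search: the one-page checkout 25/87 = 28.7%, the guest checkout 24/57 = 42.1% → the guest checkout
Display: the one-page checkout 242/266 = 91.0%, the guest checkout 241/251 = 96.0% → the guest checkout
Overall: the one-page checkout 268/363 = 73.8%, the guest checkout 266/321 = 82.9% → the guest checkout
(Neither sweeps every traffic group, but the guest checkout has the higher pooled rate.)

the guest checkout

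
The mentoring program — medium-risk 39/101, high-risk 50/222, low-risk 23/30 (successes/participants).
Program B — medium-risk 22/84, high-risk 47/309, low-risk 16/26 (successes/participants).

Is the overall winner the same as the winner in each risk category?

Yes

Medium-risk: the mentoring program 39/101 = 38.6%, Program B 22/84 = 26.2% → the mentoring program
High-risk: the mentoring program 50/222 = 22.5%, Program B 47/309 = 15.2% → the mentoring program
Low-risk: the mentoring program 23/30 = 76.7%, Program B 16/26 = 61.5% → the mentoring program
Overall: the mentoring program 112/353 = 31.7%, Program B 85/419 = 20.3% → the mentoring program
The mentoring program wins overall and in every risk group — no reversal.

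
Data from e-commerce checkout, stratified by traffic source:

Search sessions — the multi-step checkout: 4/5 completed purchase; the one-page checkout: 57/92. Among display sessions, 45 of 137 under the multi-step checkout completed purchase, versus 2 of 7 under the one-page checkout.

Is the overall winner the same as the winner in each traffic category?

Search: the multi-step checkout 4/5 = 80.0%, the one-page checkout 57/92 = 62.0% → the multi-step checkout
Display: the multi-step checkout 45/137 = 32.8%, the one-page checkout 2/7 = 28.6% → the multi-step checkout
Overall: the multi-step checkout 49/142 = 34.5%, the one-page checkout 59/99 = 59.6% → the one-page checkout
The multi-step checkout wins each traffic group but the one-page checkout wins overall — the comparison reverses. The multi-step checkout's sessions skew toward display, which has a lower base rate.

No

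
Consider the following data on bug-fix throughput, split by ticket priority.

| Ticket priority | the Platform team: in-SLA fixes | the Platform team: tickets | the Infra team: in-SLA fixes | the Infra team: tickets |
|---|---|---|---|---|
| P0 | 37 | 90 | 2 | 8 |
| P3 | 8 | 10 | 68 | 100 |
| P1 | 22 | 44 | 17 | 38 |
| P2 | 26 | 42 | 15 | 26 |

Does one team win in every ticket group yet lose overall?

Yes

P0: the Platform team 37/90 = 41.1%, the Infra team 2/8 = 25.0% → the Platform team
P3: the Platform team 8/10 = 80.0%, the Infra team 68/100 = 68.0% → the Platform team
P1: the Platform team 22/44 = 50.0%, the Infra team 17/38 = 44.7% → the Platform team
P2: the Platform team 26/42 = 61.9%, the Infra team 15/26 = 57.7% → the Platform team
Overall: the Platform team 93/186 = 50.0%, the Infra team 102/172 = 59.3% → the Infra team
The Platform team wins each ticket group but the Infra team wins overall — the comparison reverses. The Platform team's tickets skew toward P0, which has a lower base rate.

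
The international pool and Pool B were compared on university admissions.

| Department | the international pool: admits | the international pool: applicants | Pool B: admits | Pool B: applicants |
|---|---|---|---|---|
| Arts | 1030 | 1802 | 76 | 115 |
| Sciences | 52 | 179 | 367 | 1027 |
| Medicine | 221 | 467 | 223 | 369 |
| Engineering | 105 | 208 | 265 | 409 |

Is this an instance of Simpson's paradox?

Yes

Arts: the international pool 1030/1802 = 57.2%, Pool B 76/115 = 66.1% → Pool B
Sciences: the international pool 52/179 = 29.1%, Pool B 367/1027 = 35.7% → Pool B
Medicine: the international pool 221/467 = 47.3%, Pool B 223/369 = 60.4% → Pool B
Engineering: the international pool 105/208 = 50.5%, Pool B 265/409 = 64.8% → Pool B
Overall: the international pool 1408/2656 = 53.0%, Pool B 931/1920 = 48.5% → the international pool
Pool B wins each department group but the international pool wins overall — the comparison reverses. Pool B's applicants skew toward Sciences, which has a lower base rate.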